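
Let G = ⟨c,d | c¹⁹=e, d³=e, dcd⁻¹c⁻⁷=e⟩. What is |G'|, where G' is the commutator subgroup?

G' = [G, G] is generated by all commutators. The generator-pair commutators are: [c, d] = c¹³.
The subgroup they normally generate is {e, c, c², c³, c⁴, c⁵, c⁶, c⁷, c⁸, c⁹, c¹⁰, c¹¹, c¹², c¹³, c¹⁴, c¹⁵, c¹⁶, c¹⁷, c¹⁸}, of order 19.
Check: |G/G'| = 57/19 = 3 is the order of the abelianisation.

Answer: 19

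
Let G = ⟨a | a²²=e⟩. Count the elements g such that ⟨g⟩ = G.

G is cyclic of order 22. An element generates G iff its order is 22, and a cyclic group of order 22 has exactly φ(22) = 10 such elements.

Answer: 10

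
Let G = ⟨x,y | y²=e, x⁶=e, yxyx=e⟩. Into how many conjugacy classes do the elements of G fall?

The conjugacy classes (representative and size) are:
  [e] (size 1), [x⁵] (size 2), [x⁴] (size 2), [x³] (size 1), [y] (size 3), [x³y] (size 3).
Class equation: 1 + 2 + 2 + 1 + 3 + 3 = 12 = |G|. So G has 6 conjugacy classes.

Answer: 6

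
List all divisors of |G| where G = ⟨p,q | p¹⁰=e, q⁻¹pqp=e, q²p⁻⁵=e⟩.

|G| = 20 = 2² · 5. By Lagrange's theorem the order of any subgroup divides 20; the divisors of 20 are 1, 2, 4, 5, 10, 20.

Answer: 1, 2, 4, 5, 10, 20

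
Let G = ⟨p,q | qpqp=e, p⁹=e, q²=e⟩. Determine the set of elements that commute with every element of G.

An element z ∈ Z(G) iff z commutes with every generator.
For example e is central: e·p = p = p·e; e·q = q = q·e.
Whereas p ∉ Z(G) since p·q = pq ≠ p⁸q = q·p.
Checking each of the 18 elements this way gives Z(G) = {e}, of order 1.

Answer: {e}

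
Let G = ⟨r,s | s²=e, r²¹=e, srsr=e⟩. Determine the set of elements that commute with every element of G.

An element z ∈ Z(G) iff z commutes with every generator.
For example e is central: e·r = r = r·e; e·s = s = s·e.
Whereas r ∉ Z(G) since r·s = rs ≠ r²⁰s = s·r.
Checking each of the 42 elements this way gives Z(G) = {e}, of order 1.

Answer: {e}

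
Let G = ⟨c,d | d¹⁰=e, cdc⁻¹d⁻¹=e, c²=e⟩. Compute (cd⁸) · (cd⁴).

Compute (cd⁸) · (cd⁴) by multiplying left to right and reducing via the relations at each step:
  (cd⁸) · c = d⁸
  (d⁸) · d⁴ = d²

Answer: d²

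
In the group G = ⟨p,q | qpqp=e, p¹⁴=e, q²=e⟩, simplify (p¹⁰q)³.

Compute successive powers of (p¹⁰q), reducing at each step:
  (p¹⁰q)²: (p¹⁰q) · p¹⁰ = q;   q · q = e
  (p¹⁰q)³: e · p¹⁰ = p¹⁰;   (p¹⁰) · q = p¹⁰q

Answer: p¹⁰q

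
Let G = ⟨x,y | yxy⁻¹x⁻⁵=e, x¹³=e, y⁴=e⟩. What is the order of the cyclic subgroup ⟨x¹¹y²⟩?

|⟨x¹¹y²⟩| equals the order of x¹¹y². Compute successive powers until reaching e:
  (x¹¹y²)¹ = x¹¹y², (x¹¹y²)² = e.
The smallest positive k with (x¹¹y²)ᵏ = e is 2, so |⟨x¹¹y²⟩| = 2.

Answer: 2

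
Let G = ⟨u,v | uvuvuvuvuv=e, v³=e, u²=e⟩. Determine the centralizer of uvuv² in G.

⟨uvuv²⟩ ⊆ C_G(uvuv²) since powers of uvuv² commute with uvuv²; so |C_G(uvuv²)| ≥ |⟨uvuv²⟩| = 5.
By orbit–stabilizer, |C_G(uvuv²)| = |G| / |conj. class of uvuv²| = 60 / 12 = 5.
The 5 elements commuting with uvuv² are {e, vuv²u, uvuv², vuv²uvuv²u, uvuv²uvuv²}.

Answer: {e, vuv²u, uvuv², vuv²uvuv²u, uvuv²uvuv²}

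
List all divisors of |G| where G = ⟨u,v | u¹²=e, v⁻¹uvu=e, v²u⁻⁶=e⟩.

|G| = 24 = 2³ · 3. By Lagrange's theorem the order of any subgroup divides 24; the divisors of 24 are 1, 2, 3, 4, 6, 8, 12, 24.

Answer: 1, 2, 3, 4, 6, 8, 12, 24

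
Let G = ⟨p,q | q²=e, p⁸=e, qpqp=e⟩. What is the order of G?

Enumerate words in the generators, reducing via the relations: the distinct elements are
  {e, p, q, pq, p², p³, p⁴, p⁵, p⁶, p⁷, p²q, p³q, p⁴q, p⁵q, p⁶q, p⁷q}.
No further products give new elements, so |G| = 16.

Answer: 16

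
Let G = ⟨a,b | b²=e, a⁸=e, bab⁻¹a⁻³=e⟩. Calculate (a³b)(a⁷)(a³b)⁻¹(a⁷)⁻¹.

[(a³b), (a⁷)] = (a³b)·(a⁷)·(a³b)⁻¹·(a⁷)⁻¹.
  (a³b) · (a⁷) = b
  b · (a⁷b) = a⁵
  (a⁵) · a = a⁶

Answer: a⁶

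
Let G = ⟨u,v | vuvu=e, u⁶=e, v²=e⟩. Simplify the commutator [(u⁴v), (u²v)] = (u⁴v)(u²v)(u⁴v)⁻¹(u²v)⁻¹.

[(u⁴v), (u²v)] = (u⁴v)·(u²v)·(u⁴v)⁻¹·(u²v)⁻¹.
  (u⁴v) · (u²v) = u²
  (u²) · (u⁴v) = v
  v · (u²v) = u⁴

Answer: u⁴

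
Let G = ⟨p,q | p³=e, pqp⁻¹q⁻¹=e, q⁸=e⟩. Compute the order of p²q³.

Compute successive powers until reaching e:
  (p²q³)¹ = p²q³, (p²q³)² = pq⁶, (p²q³)³ = q, (p²q³)⁴ = p²q⁴, (p²q³)⁵ = pq⁷, (p²q³)⁶ = q², (p²q³)⁷ = p²q⁵, (p²q³)⁸ = p, (p²q³)⁹ = q³, (p²q³)¹⁰ = p²q⁶, (p²q³)¹¹ = pq, (p²q³)¹² = q⁴, (p²q³)¹³ = p²q⁷, (p²q³)¹⁴ = pq², (p²q³)¹⁵ = q⁵, (p²q³)¹⁶ = p², (p²q³)¹⁷ = pq³, (p²q³)¹⁸ = q⁶, (p²q³)¹⁹ = p²q, (p²q³)²⁰ = pq⁴, (p²q³)²¹ = q⁷, (p²q³)²² = p²q², (p²q³)²³ = pq⁵, (p²q³)²⁴ = e.
The smallest positive k with (p²q³)ᵏ = e is 24.

Answer: 24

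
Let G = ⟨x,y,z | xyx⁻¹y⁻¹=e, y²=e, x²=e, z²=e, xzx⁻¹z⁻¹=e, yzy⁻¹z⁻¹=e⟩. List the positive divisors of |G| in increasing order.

|G| = 8 = 2³. By Lagrange's theorem the order of any subgroup divides 8; the divisors of 8 are 1, 2, 4, 8.

Answer: 1, 2, 4, 8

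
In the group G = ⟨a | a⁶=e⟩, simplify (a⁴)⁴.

Compute successive powers of (a⁴), reducing at each step:
  (a⁴)²: (a⁴) · a⁴ = a²
  (a⁴)³: (a²) · a⁴ = e
  (a⁴)⁴: e · a⁴ = a⁴

Answer: a⁴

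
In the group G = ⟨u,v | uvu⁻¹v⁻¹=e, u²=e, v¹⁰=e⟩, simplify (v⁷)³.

Compute successive powers of (v⁷), reducing at each step:
  (v⁷)²: (v⁷) · v⁷ = v⁴
  (v⁷)³: (v⁴) · v⁷ = v

Answer: v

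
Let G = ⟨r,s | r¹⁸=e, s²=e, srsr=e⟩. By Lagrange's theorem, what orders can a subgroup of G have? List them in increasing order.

|G| = 36 = 2² · 3². By Lagrange's theorem the order of any subgroup divides 36; the divisors of 36 are 1, 2, 3, 4, 6, 9, 12, 18, 36.

Answer: 1, 2, 3, 4, 6, 9, 12, 18, 36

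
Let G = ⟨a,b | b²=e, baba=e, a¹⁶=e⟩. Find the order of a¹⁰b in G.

Compute successive powers until reaching e:
  (a¹⁰b)¹ = a¹⁰b, (a¹⁰b)² = e.
The smallest positive k with (a¹⁰b)ᵏ = e is 2.

Answer: 2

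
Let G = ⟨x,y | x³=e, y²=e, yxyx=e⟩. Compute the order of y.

Compute successive powers until reaching e:
  y¹ = y, y² = e.
The smallest positive k with yᵏ = e is 2.

Answer: 2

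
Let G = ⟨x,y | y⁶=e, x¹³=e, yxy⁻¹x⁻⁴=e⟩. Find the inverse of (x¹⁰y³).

The order of (x¹⁰y³) is 2 (smallest k with (x¹⁰y³)ᵏ = e), so (x¹⁰y³)⁻¹ = (x¹⁰y³)¹ = x¹⁰y³.
Check: (x¹⁰y³) · (x¹⁰y³) → (x¹⁰y³) · x¹⁰ = y³;   (y³) · y³ = e, giving e as required.

Answer: x¹⁰y³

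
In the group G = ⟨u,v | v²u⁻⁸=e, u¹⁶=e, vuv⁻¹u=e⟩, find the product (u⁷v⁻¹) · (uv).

Compute (u⁷v⁻¹) · (uv) by multiplying left to right and reducing via the relations at each step:
  (u⁷v⁻¹) · u = u⁶v⁻¹
  (u⁶v⁻¹) · v = u⁶

Answer: u⁶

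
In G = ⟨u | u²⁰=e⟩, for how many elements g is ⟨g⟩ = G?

G is cyclic of order 20. An element generates G iff its order is 20, and a cyclic group of order 20 has exactly φ(20) = 8 such elements.

Answer: 8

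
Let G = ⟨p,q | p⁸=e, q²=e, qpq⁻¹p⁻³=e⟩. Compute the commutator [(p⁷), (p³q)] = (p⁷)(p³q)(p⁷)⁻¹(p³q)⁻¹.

[(p⁷), (p³q)] = (p⁷)·(p³q)·(p⁷)⁻¹·(p³q)⁻¹.
  (p⁷) · (p³q) = p²q
  (p²q) · p = p⁵q
  (p⁵q) · (p⁷q) = p²

Answer: p²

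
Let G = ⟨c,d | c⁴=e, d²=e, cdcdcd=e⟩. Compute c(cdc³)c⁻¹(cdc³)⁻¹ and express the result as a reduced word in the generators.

[c, (cdc³)] = c·(cdc³)·c⁻¹·(cdc³)⁻¹.
  c · (cdc³) = c²dc³
  (c²dc³) · (c³) = c²dc²
  (c²dc²) · (cdc³) = c³d

Answer: c³d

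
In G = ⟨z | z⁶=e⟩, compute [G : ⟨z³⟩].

First find ord(z³) by computing successive powers:
  (z³)¹ = z³, (z³)² = e.
So |⟨z³⟩| = ord(z³) = 2. With |G| = 6, by Lagrange [G : ⟨z³⟩] = 6/2 = 3.

Answer: 3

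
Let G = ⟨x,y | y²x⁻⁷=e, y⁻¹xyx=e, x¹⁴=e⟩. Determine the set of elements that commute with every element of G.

An element z ∈ Z(G) iff z commutes with every generator.
For example x⁷ is central: (x⁷)·x = x⁸ = x·(x⁷); (x⁷)·y = y⁻¹ = y·(x⁷).
Whereas x ∉ Z(G) since x·y = xy ≠ x⁶y⁻¹ = y·x.
Checking each of the 28 elements this way gives Z(G) = {e, x⁷}, of order 2.

Answer: {e, x⁷}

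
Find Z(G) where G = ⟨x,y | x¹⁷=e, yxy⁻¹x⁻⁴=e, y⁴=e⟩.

An element z ∈ Z(G) iff z commutes with every generator.
For example e is central: e·x = x = x·e; e·y = y = y·e.
Whereas x ∉ Z(G) since x·y = xy ≠ x⁴y = y·x.
Checking each of the 68 elements this way gives Z(G) = {e}, of order 1.

Answer: {e}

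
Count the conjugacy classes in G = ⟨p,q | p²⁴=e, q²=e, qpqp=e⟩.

The conjugacy classes (representative and size) are:
  [e] (size 1), [p²³] (size 2), [p²] (size 2), [p³] (size 2), [p²⁰] (size 2), [p¹⁹] (size 2), [p⁶] (size 2), [p⁷] (size 2), [p⁸] (size 2), [p⁹] (size 2), [p¹⁴] (size 2), [p¹¹] (size 2), [p¹²] (size 1), [p⁴q] (size 12), [p⁵q] (size 12).
Class equation: 1 + 2 + 2 + 2 + 2 + 2 + 2 + 2 + 2 + 2 + 2 + 2 + 1 + 12 + 12 = 48 = |G|. So G has 15 conjugacy classes.

Answer: 15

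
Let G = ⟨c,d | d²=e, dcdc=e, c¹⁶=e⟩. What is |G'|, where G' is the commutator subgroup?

G' = [G, G] is generated by all commutators. The generator-pair commutators are: [c, d] = c².
The subgroup they normally generate is {e, c², c⁴, c⁶, c⁸, c¹⁰, c¹², c¹⁴}, of order 8.
Check: |G/G'| = 32/8 = 4 is the order of the abelianisation.

Answer: 8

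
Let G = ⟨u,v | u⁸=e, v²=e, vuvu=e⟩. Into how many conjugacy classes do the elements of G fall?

The conjugacy classes (representative and size) are:
  [e] (size 1), [u] (size 2), [u⁶] (size 2), [u³] (size 2), [u⁴] (size 1), [v] (size 4), [u⁵v] (size 4).
Class equation: 1 + 2 + 2 + 2 + 1 + 4 + 4 = 16 = |G|. So G has 7 conjugacy classes.

Answer: 7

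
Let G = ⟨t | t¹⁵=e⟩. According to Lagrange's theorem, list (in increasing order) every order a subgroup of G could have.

|G| = 15 = 3 · 5. By Lagrange's theorem the order of any subgroup divides 15; the divisors of 15 are 1, 3, 5, 15.

Answer: 1, 3, 5, 15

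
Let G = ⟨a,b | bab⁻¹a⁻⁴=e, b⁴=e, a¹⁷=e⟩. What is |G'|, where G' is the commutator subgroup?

G' = [G, G] is generated by all commutators. The generator-pair commutators are: [a, b] = a¹⁴.
The subgroup they normally generate is {e, a, a², a³, a⁴, a⁵, a⁶, a⁷, a⁸, a⁹, a¹⁰, a¹¹, a¹², a¹³, a¹⁴, a¹⁵, a¹⁶}, of order 17.
Check: |G/G'| = 68/17 = 4 is the order of the abelianisation.

Answer: 17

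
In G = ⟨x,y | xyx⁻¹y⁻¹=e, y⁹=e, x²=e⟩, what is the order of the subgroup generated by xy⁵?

|⟨xy⁵⟩| equals the order of xy⁵. Compute successive powers until reaching e:
  (xy⁵)¹ = xy⁵, (xy⁵)² = y, (xy⁵)³ = xy⁶, (xy⁵)⁴ = y², (xy⁵)⁵ = xy⁷, (xy⁵)⁶ = y³, (xy⁵)⁷ = xy⁸, (xy⁵)⁸ = y⁴, (xy⁵)⁹ = x, (xy⁵)¹⁰ = y⁵, (xy⁵)¹¹ = xy, (xy⁵)¹² = y⁶, (xy⁵)¹³ = xy², (xy⁵)¹⁴ = y⁷, (xy⁵)¹⁵ = xy³, (xy⁵)¹⁶ = y⁸, (xy⁵)¹⁷ = xy⁴, (xy⁵)¹⁸ = e.
The smallest positive k with (xy⁵)ᵏ = e is 18, so |⟨xy⁵⟩| = 18.

Answer: 18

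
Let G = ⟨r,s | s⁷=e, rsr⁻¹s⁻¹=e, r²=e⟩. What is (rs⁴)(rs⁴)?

Compute (rs⁴) · (rs⁴) by multiplying left to right and reducing via the relations at each step:
  (rs⁴) · r = s⁴
  (s⁴) · s⁴ = s

Answer: s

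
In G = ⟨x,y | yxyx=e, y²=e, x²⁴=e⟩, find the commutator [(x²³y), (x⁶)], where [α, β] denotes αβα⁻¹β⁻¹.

[(x²³y), (x⁶)] = (x²³y)·(x⁶)·(x²³y)⁻¹·(x⁶)⁻¹.
  (x²³y) · (x⁶) = x¹⁷y
  (x¹⁷y) · (x²³y) = x¹⁸
  (x¹⁸) · (x¹⁸) = x¹²

Answer: x¹²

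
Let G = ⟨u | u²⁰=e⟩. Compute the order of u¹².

Compute successive powers until reaching e:
  (u¹²)¹ = u¹², (u¹²)² = u⁴, (u¹²)³ = u¹⁶, (u¹²)⁴ = u⁸, (u¹²)⁵ = e.
The smallest positive k with (u¹²)ᵏ = e is 5.

Answer: 5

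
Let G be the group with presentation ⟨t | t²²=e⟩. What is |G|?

G is generated by a single element, so G is cyclic. The relator gives t²² = e and no smaller power is forced to be e, so the 22 powers {e, t, t², t³, t⁴, t⁵, t⁶, t⁷, t⁸, t⁹, t²¹, t²⁰, t¹², t¹³, t¹¹, t¹⁰, t¹⁴, t¹⁵, t¹⁶, t¹⁷, t¹⁸, t¹⁹} are distinct. Hence |G| = 22.

Answer: 22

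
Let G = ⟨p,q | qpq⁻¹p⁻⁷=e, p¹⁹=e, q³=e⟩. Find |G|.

Enumerate words in the generators, reducing via the relations: the distinct elements are
  {e, p, q, pq, p², p³, p⁴, p⁵, p⁶, p⁷, p⁸, p⁹, q², pq², p²q, p³q, p¹², p¹³, p¹¹, p¹⁰, p¹⁴, p¹⁵, p¹⁶, p¹⁷, p¹⁸, p⁴q, p⁵q, p⁶q, p⁷q, p⁸q, p⁹q, p²q², p³q², p¹²q, p¹³q, p¹¹q, p¹⁰q, p¹⁴q, p¹⁵q, p¹⁶q, p¹⁷q, p¹⁸q, p⁴q², p⁵q², p⁶q², p⁷q², p⁸q², p⁹q², p¹²q², p¹³q², p¹¹q², p¹⁰q², p¹⁴q², p¹⁵q², p¹⁶q², p¹⁷q², p¹⁸q²}.
No further products give new elements, so |G| = 57.

Answer: 57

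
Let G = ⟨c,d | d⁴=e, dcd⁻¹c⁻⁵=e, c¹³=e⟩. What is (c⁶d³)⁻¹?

The order of (c⁶d³) is 4 (smallest k with (c⁶d³)ᵏ = e), so (c⁶d³)⁻¹ = (c⁶d³)³ = c⁹d.
Check: (c⁶d³) · (c⁹d) → (c⁶d³) · c⁹ = d³;   (d³) · d = e, giving e as required.

Answer: c⁹d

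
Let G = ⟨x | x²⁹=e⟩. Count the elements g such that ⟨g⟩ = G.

G is cyclic of order 29. An element generates G iff its order is 29, and a cyclic group of order 29 has exactly φ(29) = 28 such elements.

Answer: 28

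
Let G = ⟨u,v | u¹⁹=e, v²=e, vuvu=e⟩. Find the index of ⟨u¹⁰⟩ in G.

First find ord(u¹⁰) by computing successive powers:
  (u¹⁰)¹ = u¹⁰, (u¹⁰)² = u, (u¹⁰)³ = u¹¹, (u¹⁰)⁴ = u², (u¹⁰)⁵ = u¹², (u¹⁰)⁶ = u³, (u¹⁰)⁷ = u¹³, (u¹⁰)⁸ = u⁴, (u¹⁰)⁹ = u¹⁴, (u¹⁰)¹⁰ = u⁵, (u¹⁰)¹¹ = u¹⁵, (u¹⁰)¹² = u⁶, (u¹⁰)¹³ = u¹⁶, (u¹⁰)¹⁴ = u⁷, (u¹⁰)¹⁵ = u¹⁷, (u¹⁰)¹⁶ = u⁸, (u¹⁰)¹⁷ = u¹⁸, (u¹⁰)¹⁸ = u⁹, (u¹⁰)¹⁹ = e.
So |⟨u¹⁰⟩| = ord(u¹⁰) = 19. With |G| = 38, by Lagrange [G : ⟨u¹⁰⟩] = 38/19 = 2.

Answer: 2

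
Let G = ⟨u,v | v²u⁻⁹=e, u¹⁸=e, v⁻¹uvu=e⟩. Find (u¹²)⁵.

Compute successive powers of (u¹²), reducing at each step:
  (u¹²)²: (u¹²) · u¹² = u⁶
  (u¹²)³: (u⁶) · u¹² = e
  (u¹²)⁴: e · u¹² = u¹²
  (u¹²)⁵: (u¹²) · u¹² = u⁶

Answer: u⁶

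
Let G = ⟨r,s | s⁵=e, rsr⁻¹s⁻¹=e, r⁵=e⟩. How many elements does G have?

Enumerate words in the generators, reducing via the relations: the distinct elements are
  {e, r, s, rs, r², r³, r⁴, s², s³, s⁴, rs², rs³, rs⁴, r²s, r³s, r⁴s, r²s², r²s³, r²s⁴, r³s², r³s³, r³s⁴, r⁴s², r⁴s³, r⁴s⁴}.
No further products give new elements, so |G| = 25.

Answer: 25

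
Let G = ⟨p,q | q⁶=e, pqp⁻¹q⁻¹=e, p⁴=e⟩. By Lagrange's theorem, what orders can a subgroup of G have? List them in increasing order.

|G| = 24 = 2³ · 3. By Lagrange's theorem the order of any subgroup divides 24; the divisors of 24 are 1, 2, 3, 4, 6, 8, 12, 24.

Answer: 1, 2, 3, 4, 6, 8, 12, 24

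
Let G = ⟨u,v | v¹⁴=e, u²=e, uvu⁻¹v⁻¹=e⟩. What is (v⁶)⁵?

Compute successive powers of (v⁶), reducing at each step:
  (v⁶)²: (v⁶) · v⁶ = v¹²
  (v⁶)³: (v¹²) · v⁶ = v⁴
  (v⁶)⁴: (v⁴) · v⁶ = v¹⁰
  (v⁶)⁵: (v¹⁰) · v⁶ = v²

Answer: v²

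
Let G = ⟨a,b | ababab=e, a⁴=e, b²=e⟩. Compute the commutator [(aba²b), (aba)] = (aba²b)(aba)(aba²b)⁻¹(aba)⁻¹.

[(aba²b), (aba)] = (aba²b)·(aba)·(aba²b)⁻¹·(aba)⁻¹.
  (aba²b) · (aba) = ba³
  (ba³) · (aba²b) = a²b
  (a²b) · (a³ba³) = a³b

Answer: a³b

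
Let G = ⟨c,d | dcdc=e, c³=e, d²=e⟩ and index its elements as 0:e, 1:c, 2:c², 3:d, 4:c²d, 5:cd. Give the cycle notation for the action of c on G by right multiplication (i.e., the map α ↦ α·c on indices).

(0 1 2)(3 4 5)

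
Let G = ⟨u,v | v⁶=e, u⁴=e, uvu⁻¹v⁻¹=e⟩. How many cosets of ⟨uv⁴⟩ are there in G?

First find ord(uv⁴) by computing successive powers:
  (uv⁴)¹ = uv⁴, (uv⁴)² = u²v², (uv⁴)³ = u³, (uv⁴)⁴ = v⁴, (uv⁴)⁵ = uv², (uv⁴)⁶ = u², (uv⁴)⁷ = u³v⁴, (uv⁴)⁸ = v², (uv⁴)⁹ = u, (uv⁴)¹⁰ = u²v⁴, (uv⁴)¹¹ = u³v², (uv⁴)¹² = e.
So |⟨uv⁴⟩| = ord(uv⁴) = 12. With |G| = 24, by Lagrange [G : ⟨uv⁴⟩] = 24/12 = 2.

Answer: 2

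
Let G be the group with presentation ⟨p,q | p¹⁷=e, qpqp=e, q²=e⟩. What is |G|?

Enumerate words in the generators, reducing via the relations: the distinct elements are
  {e, p, q, pq, p², p³, p⁴, p⁵, p⁶, p⁷, p⁸, p⁹, p²q, p³q, p¹², p¹³, p¹¹, p¹⁰, p¹⁴, p¹⁵, p¹⁶, p⁴q, p⁵q, p⁶q, p⁷q, p⁸q, p⁹q, p¹²q, p¹³q, p¹¹q, p¹⁰q, p¹⁴q, p¹⁵q, p¹⁶q}.
No further products give new elements, so |G| = 34.

Answer: 34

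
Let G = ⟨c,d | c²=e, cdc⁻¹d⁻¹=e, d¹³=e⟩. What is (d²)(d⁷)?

Compute (d²) · (d⁷) by multiplying left to right and reducing via the relations at each step:
  (d²) · d⁷ = d⁹

Answer: d⁹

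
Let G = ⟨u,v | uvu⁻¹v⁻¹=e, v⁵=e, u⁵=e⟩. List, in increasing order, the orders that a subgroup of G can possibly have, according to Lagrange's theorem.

|G| = 25 = 5². By Lagrange's theorem the order of any subgroup divides 25; the divisors of 25 are 1, 5, 25.

Answer: 1, 5, 25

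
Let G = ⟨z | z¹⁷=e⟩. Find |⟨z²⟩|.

|⟨z²⟩| equals the order of z². Compute successive powers until reaching e:
  (z²)¹ = z², (z²)² = z⁴, (z²)³ = z⁶, (z²)⁴ = z⁸, (z²)⁵ = z¹⁰, (z²)⁶ = z¹², (z²)⁷ = z¹⁴, (z²)⁸ = z¹⁶, (z²)⁹ = z, (z²)¹⁰ = z³, (z²)¹¹ = z⁵, (z²)¹² = z⁷, (z²)¹³ = z⁹, (z²)¹⁴ = z¹¹, (z²)¹⁵ = z¹³, (z²)¹⁶ = z¹⁵, (z²)¹⁷ = e.
The smallest positive k with (z²)ᵏ = e is 17, so |⟨z²⟩| = 17.

Answer: 17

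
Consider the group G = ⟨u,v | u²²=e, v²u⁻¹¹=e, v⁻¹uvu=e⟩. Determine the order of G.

Enumerate words in the generators, reducing via the relations: the distinct elements are
  {e, u, v, uv, u², u³, u⁴, u⁵, u⁶, u⁷, u⁸, u⁹, u²v, u²¹, u²⁰, u³v, u¹², u¹³, u¹¹, u¹⁰, u¹⁴, u¹⁵, u¹⁶, u¹⁷, u¹⁸, u¹⁹, u⁴v, u⁵v, u⁶v, u⁷v, u⁸v, u⁹v, v⁻¹, uv⁻¹, u¹⁰v, u²v⁻¹, u³v⁻¹, u⁴v⁻¹, u⁵v⁻¹, u⁶v⁻¹, u⁷v⁻¹, u⁸v⁻¹, u⁹v⁻¹, u¹⁰v⁻¹}.
No further products give new elements, so |G| = 44.

Answer: 44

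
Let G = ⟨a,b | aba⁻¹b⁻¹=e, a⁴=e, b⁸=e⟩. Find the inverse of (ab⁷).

The order of (ab⁷) is 8 (smallest k with (ab⁷)ᵏ = e), so (ab⁷)⁻¹ = (ab⁷)⁷ = a³b.
Check: (ab⁷) · (a³b) → (ab⁷) · a³ = b⁷;   (b⁷) · b = e, giving e as required.

Answer: a³b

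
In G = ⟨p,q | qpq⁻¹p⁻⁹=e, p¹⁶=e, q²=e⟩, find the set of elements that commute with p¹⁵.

⟨p¹⁵⟩ ⊆ C_G(p¹⁵) since powers of p¹⁵ commute with p¹⁵; so |C_G(p¹⁵)| ≥ |⟨p¹⁵⟩| = 16.
By orbit–stabilizer, |C_G(p¹⁵)| = |G| / |conj. class of p¹⁵| = 32 / 2 = 16.
The 16 elements commuting with p¹⁵ are {e, p, p², p³, p⁴, p⁵, p⁶, p⁷, p⁸, p⁹, p¹⁰, p¹¹, p¹², p¹³, p¹⁴, p¹⁵}.

Answer: {e, p, p², p³, p⁴, p⁵, p⁶, p⁷, p⁸, p⁹, p¹⁰, p¹¹, p¹², p¹³, p¹⁴, p¹⁵}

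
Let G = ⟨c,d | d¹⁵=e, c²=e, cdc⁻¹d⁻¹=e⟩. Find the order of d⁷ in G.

Compute successive powers until reaching e:
  (d⁷)¹ = d⁷, (d⁷)² = d¹⁴, (d⁷)³ = d⁶, (d⁷)⁴ = d¹³, (d⁷)⁵ = d⁵, (d⁷)⁶ = d¹², (d⁷)⁷ = d⁴, (d⁷)⁸ = d¹¹, (d⁷)⁹ = d³, (d⁷)¹⁰ = d¹⁰, (d⁷)¹¹ = d², (d⁷)¹² = d⁹, (d⁷)¹³ = d, (d⁷)¹⁴ = d⁸, (d⁷)¹⁵ = e.
The smallest positive k with (d⁷)ᵏ = e is 15.

Answer: 15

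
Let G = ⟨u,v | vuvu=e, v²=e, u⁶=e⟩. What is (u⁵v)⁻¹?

The order of (u⁵v) is 2 (smallest k with (u⁵v)ᵏ = e), so (u⁵v)⁻¹ = (u⁵v)¹ = u⁵v.
Check: (u⁵v) · (u⁵v) → (u⁵v) · u⁵ = v;   v · v = e, giving e as required.

Answer: u⁵v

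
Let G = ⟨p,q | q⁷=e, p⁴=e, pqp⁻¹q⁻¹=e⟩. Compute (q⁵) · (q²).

Compute (q⁵) · (q²) by multiplying left to right and reducing via the relations at each step:
  (q⁵) · q² = e

Answer: e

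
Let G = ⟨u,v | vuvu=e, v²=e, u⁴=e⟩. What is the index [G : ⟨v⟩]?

First find ord(v) by computing successive powers:
  v¹ = v, v² = e.
So |⟨v⟩| = ord(v) = 2. With |G| = 8, by Lagrange [G : ⟨v⟩] = 8/2 = 4.

Answer: 4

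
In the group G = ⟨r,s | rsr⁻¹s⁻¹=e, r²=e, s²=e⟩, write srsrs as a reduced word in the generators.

Multiply left to right, reducing at each step:
  s · r = rs
  (rs) · s = r
  r · r = e
  e · s = s

Answer: s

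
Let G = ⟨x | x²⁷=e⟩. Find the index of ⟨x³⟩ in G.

First find ord(x³) by computing successive powers:
  (x³)¹ = x³, (x³)² = x⁶, (x³)³ = x⁹, (x³)⁴ = x¹², (x³)⁵ = x¹⁵, (x³)⁶ = x¹⁸, (x³)⁷ = x²¹, (x³)⁸ = x²⁴, (x³)⁹ = e.
So |⟨x³⟩| = ord(x³) = 9. With |G| = 27, by Lagrange [G : ⟨x³⟩] = 27/9 = 3.

Answer: 3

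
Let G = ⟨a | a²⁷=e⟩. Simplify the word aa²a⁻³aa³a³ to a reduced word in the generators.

Multiply left to right, reducing at each step:
  a · a² = a³
  (a³) · a⁻³ = e
  e · a = a
  a · a³ = a⁴
  (a⁴) · a³ = a⁷

Answer: a⁷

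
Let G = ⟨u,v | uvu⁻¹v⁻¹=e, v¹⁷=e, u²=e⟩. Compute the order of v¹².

Compute successive powers until reaching e:
  (v¹²)¹ = v¹², (v¹²)² = v⁷, (v¹²)³ = v², (v¹²)⁴ = v¹⁴, (v¹²)⁵ = v⁹, (v¹²)⁶ = v⁴, (v¹²)⁷ = v¹⁶, (v¹²)⁸ = v¹¹, (v¹²)⁹ = v⁶, (v¹²)¹⁰ = v, (v¹²)¹¹ = v¹³, (v¹²)¹² = v⁸, (v¹²)¹³ = v³, (v¹²)¹⁴ = v¹⁵, (v¹²)¹⁵ = v¹⁰, (v¹²)¹⁶ = v⁵, (v¹²)¹⁷ = e.
The smallest positive k with (v¹²)ᵏ = e is 17.

Answer: 17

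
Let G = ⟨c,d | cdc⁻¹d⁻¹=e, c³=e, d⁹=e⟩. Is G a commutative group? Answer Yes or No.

Each pair of generators commutes: c·d = cd = d·c. Since the generators pairwise commute, every element of G commutes with every other, so G is abelian.

Answer: Yes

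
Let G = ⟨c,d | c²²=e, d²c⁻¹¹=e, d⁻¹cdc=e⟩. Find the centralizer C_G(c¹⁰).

⟨c¹⁰⟩ ⊆ C_G(c¹⁰) since powers of c¹⁰ commute with c¹⁰; so |C_G(c¹⁰)| ≥ |⟨c¹⁰⟩| = 11.
By orbit–stabilizer, |C_G(c¹⁰)| = |G| / |conj. class of c¹⁰| = 44 / 2 = 22.
The 22 elements commuting with c¹⁰ are {e, c, c², c³, c⁴, c⁵, c⁶, c⁷, c⁸, c⁹, c¹⁰, c¹¹, c¹², c¹³, c¹⁴, c¹⁵, c¹⁶, c¹⁷, c¹⁸, c¹⁹, c²⁰, c²¹}.

Answer: {e, c, c², c³, c⁴, c⁵, c⁶, c⁷, c⁸, c⁹, c¹⁰, c¹¹, c¹², c¹³, c¹⁴, c¹⁵, c¹⁶, c¹⁷, c¹⁸, c¹⁹, c²⁰, c²¹}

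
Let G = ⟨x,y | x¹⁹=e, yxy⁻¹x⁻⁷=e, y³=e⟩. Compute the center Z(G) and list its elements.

An element z ∈ Z(G) iff z commutes with every generator.
For example e is central: e·x = x = x·e; e·y = y = y·e.
Whereas x ∉ Z(G) since x·y = xy ≠ x⁷y = y·x.
Checking each of the 57 elements this way gives Z(G) = {e}, of order 1.

Answer: {e}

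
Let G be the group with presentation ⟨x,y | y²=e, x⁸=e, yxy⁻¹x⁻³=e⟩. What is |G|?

Enumerate words in the generators, reducing via the relations: the distinct elements are
  {e, x, y, xy, x², x³, x⁴, x⁵, x⁶, x⁷, x²y, x³y, x⁴y, x⁵y, x⁶y, x⁷y}.
No further products give new elements, so |G| = 16.

Answer: 16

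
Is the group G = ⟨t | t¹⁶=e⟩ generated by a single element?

|G| = 16. The element t has order 16 (its powers give 16 distinct elements), so ⟨t⟩ = G and G is cyclic.

Answer: Yes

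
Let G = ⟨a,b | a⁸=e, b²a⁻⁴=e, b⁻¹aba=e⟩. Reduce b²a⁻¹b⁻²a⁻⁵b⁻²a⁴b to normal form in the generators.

Multiply left to right, reducing at each step:
  (a⁴) · a⁻¹ = a³
  (a³) · b⁻² = a⁷
  (a⁷) · a⁻⁵ = a²
  (a²) · b⁻² = a⁶
  (a⁶) · a⁴ = a²
  (a²) · b = a²b

Answer: a²b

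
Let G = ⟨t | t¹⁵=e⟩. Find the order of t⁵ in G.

Compute successive powers until reaching e:
  (t⁵)¹ = t⁵, (t⁵)² = t¹⁰, (t⁵)³ = e.
The smallest positive k with (t⁵)ᵏ = e is 3.

Answer: 3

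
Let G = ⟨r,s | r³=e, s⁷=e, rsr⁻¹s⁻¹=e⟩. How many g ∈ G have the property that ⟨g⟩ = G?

G is cyclic of order 21. An element generates G iff its order is 21, and a cyclic group of order 21 has exactly φ(21) = 12 such elements.

Answer: 12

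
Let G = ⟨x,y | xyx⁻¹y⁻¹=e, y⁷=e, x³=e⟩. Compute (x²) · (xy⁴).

Compute (x²) · (xy⁴) by multiplying left to right and reducing via the relations at each step:
  (x²) · x = e
  e · y⁴ = y⁴

Answer: y⁴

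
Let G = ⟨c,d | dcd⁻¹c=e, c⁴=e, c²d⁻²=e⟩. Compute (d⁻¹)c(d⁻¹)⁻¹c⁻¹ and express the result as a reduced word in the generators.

[(d⁻¹), c] = (d⁻¹)·c·(d⁻¹)⁻¹·c⁻¹.
  (d⁻¹) · c = cd
  (cd) · d = c³
  (c³) · (c³) = c²

Answer: c²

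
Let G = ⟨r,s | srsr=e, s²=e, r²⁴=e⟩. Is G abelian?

r·s = rs but s·r = r²³s, so r·s ≠ s·r and G is not abelian.

Answer: No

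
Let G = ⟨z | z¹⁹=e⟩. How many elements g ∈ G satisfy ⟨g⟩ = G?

G is cyclic of order 19. An element generates G iff its order is 19, and a cyclic group of order 19 has exactly φ(19) = 18 such elements.

Answer: 18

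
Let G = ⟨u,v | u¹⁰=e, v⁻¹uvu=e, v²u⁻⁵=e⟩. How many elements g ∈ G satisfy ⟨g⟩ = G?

⟨g⟩ = G would require ord(g) = |G| = 20, but the maximum element order in G is 10 < 20. So G is not cyclic and no single element generates it: the count is 0.

Answer: 0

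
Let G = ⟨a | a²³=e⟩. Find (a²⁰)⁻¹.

The order of (a²⁰) is 23 (smallest k with (a²⁰)ᵏ = e), so (a²⁰)⁻¹ = (a²⁰)²² = a³.
Check: (a²⁰) · (a³) → (a²⁰) · a³ = e, giving e as required.

Answer: a³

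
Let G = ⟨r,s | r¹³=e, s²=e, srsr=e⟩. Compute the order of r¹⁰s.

Compute successive powers until reaching e:
  (r¹⁰s)¹ = r¹⁰s, (r¹⁰s)² = e.
The smallest positive k with (r¹⁰s)ᵏ = e is 2.

Answer: 2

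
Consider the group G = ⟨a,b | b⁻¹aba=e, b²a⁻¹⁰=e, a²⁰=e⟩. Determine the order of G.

Enumerate words in the generators, reducing via the relations: the distinct elements are
  {a, b, e, ab, a², a³, a⁴, a⁵, a⁶, a⁷, a⁸, a⁹, a²b, a³b, a¹², a¹³, a¹¹, a¹⁰, a¹⁴, a¹⁵, a¹⁶, a¹⁷, a¹⁸, a¹⁹, a⁴b, a⁵b, a⁶b, a⁷b, a⁸b, a⁹b, b⁻¹, ab⁻¹, a²b⁻¹, a³b⁻¹, a⁴b⁻¹, a⁵b⁻¹, a⁶b⁻¹, a⁷b⁻¹, a⁸b⁻¹, a⁹b⁻¹}.
No further products give new elements, so |G| = 40.

Answer: 40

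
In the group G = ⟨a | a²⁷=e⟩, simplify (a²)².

Compute successive powers of (a²), reducing at each step:
  (a²)²: (a²) · a² = a⁴

Answer: a⁴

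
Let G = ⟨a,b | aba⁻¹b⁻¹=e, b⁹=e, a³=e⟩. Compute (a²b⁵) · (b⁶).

Compute (a²b⁵) · (b⁶) by multiplying left to right and reducing via the relations at each step:
  (a²b⁵) · b⁶ = a²b²

Answer: a²b²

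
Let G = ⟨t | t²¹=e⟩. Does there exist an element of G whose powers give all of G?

|G| = 21. The element t has order 21 (its powers give 21 distinct elements), so ⟨t⟩ = G and G is cyclic.

Answer: Yes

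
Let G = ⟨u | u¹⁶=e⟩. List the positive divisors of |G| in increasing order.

|G| = 16 = 2⁴. By Lagrange's theorem the order of any subgroup divides 16; the divisors of 16 are 1, 2, 4, 8, 16.

Answer: 1, 2, 4, 8, 16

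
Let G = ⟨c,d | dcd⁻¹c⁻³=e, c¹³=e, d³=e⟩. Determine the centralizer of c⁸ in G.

⟨c⁸⟩ ⊆ C_G(c⁸) since powers of c⁸ commute with c⁸; so |C_G(c⁸)| ≥ |⟨c⁸⟩| = 13.
By orbit–stabilizer, |C_G(c⁸)| = |G| / |conj. class of c⁸| = 39 / 3 = 13.
The 13 elements commuting with c⁸ are {e, c, c², c³, c⁴, c⁵, c⁶, c⁷, c⁸, c⁹, c¹⁰, c¹¹, c¹²}.

Answer: {e, c, c², c³, c⁴, c⁵, c⁶, c⁷, c⁸, c⁹, c¹⁰, c¹¹, c¹²}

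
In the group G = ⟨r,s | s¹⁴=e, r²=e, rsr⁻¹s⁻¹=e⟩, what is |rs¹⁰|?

Compute successive powers until reaching e:
  (rs¹⁰)¹ = rs¹⁰, (rs¹⁰)² = s⁶, (rs¹⁰)³ = rs², (rs¹⁰)⁴ = s¹², (rs¹⁰)⁵ = rs⁸, (rs¹⁰)⁶ = s⁴, (rs¹⁰)⁷ = r, (rs¹⁰)⁸ = s¹⁰, (rs¹⁰)⁹ = rs⁶, (rs¹⁰)¹⁰ = s², (rs¹⁰)¹¹ = rs¹², (rs¹⁰)¹² = s⁸, (rs¹⁰)¹³ = rs⁴, (rs¹⁰)¹⁴ = e.
The smallest positive k with (rs¹⁰)ᵏ = e is 14.

Answer: 14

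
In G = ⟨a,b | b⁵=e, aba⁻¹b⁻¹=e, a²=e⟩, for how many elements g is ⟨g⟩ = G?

G is cyclic of order 10. An element generates G iff its order is 10, and a cyclic group of order 10 has exactly φ(10) = 4 such elements.

Answer: 4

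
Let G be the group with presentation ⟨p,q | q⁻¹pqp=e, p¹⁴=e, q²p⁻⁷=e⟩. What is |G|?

Enumerate words in the generators, reducing via the relations: the distinct elements are
  {e, p, q, pq, p², p³, p⁴, p⁵, p⁶, p⁷, p⁸, p⁹, p²q, p³q, p¹², p¹³, p¹¹, p¹⁰, p⁴q, p⁵q, p⁶q, q⁻¹, pq⁻¹, p²q⁻¹, p³q⁻¹, p⁴q⁻¹, p⁵q⁻¹, p⁶q⁻¹}.
No further products give new elements, so |G| = 28.

Answer: 28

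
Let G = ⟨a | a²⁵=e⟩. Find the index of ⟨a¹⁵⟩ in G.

First find ord(a¹⁵) by computing successive powers:
  (a¹⁵)¹ = a¹⁵, (a¹⁵)² = a⁵, (a¹⁵)³ = a²⁰, (a¹⁵)⁴ = a¹⁰, (a¹⁵)⁵ = e.
So |⟨a¹⁵⟩| = ord(a¹⁵) = 5. With |G| = 25, by Lagrange [G : ⟨a¹⁵⟩] = 25/5 = 5.

Answer: 5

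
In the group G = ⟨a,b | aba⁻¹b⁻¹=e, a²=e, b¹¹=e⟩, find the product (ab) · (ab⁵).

Compute (ab) · (ab⁵) by multiplying left to right and reducing via the relations at each step:
  (ab) · a = b
  b · b⁵ = b⁶

Answer: b⁶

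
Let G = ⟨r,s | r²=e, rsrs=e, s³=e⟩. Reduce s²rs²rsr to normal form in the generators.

Multiply left to right, reducing at each step:
  (s²) · r = rs
  (rs) · s² = r
  r · r = e
  e · s = s
  s · r = rs²

Answer: rs²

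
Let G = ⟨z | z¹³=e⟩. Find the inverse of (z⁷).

The order of (z⁷) is 13 (smallest k with (z⁷)ᵏ = e), so (z⁷)⁻¹ = (z⁷)¹² = z⁶.
Check: (z⁷) · (z⁶) → (z⁷) · z⁶ = e, giving e as required.

Answer: z⁶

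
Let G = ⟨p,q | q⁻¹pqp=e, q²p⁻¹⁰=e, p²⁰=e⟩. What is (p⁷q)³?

Compute successive powers of (p⁷q), reducing at each step:
  (p⁷q)²: (p⁷q) · p⁷ = q;   q · q = p¹⁰
  (p⁷q)³: (p¹⁰) · p⁷ = p¹⁷;   (p¹⁷) · q = p⁷q⁻¹

Answer: p⁷q⁻¹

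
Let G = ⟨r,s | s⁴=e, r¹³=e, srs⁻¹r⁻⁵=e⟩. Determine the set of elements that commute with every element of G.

An element z ∈ Z(G) iff z commutes with every generator.
For example e is central: e·r = r = r·e; e·s = s = s·e.
Whereas r ∉ Z(G) since r·s = rs ≠ r⁵s = s·r.
Checking each of the 52 elements this way gives Z(G) = {e}, of order 1.

Answer: {e}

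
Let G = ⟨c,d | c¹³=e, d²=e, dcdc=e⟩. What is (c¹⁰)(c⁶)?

Compute (c¹⁰) · (c⁶) by multiplying left to right and reducing via the relations at each step:
  (c¹⁰) · c⁶ = c³

Answer: c³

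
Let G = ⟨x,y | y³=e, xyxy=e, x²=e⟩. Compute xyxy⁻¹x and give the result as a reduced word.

Multiply left to right, reducing at each step:
  x · y = xy
  (xy) · x = y²
  (y²) · y⁻¹ = y
  y · x = xy²

Answer: xy²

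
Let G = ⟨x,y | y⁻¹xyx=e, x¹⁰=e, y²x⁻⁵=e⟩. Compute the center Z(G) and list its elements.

An element z ∈ Z(G) iff z commutes with every generator.
For example x⁵ is central: (x⁵)·x = x⁶ = x·(x⁵); (x⁵)·y = y⁻¹ = y·(x⁵).
Whereas x ∉ Z(G) since x·y = xy ≠ x⁴y⁻¹ = y·x.
Checking each of the 20 elements this way gives Z(G) = {e, x⁵}, of order 2.

Answer: {e, x⁵}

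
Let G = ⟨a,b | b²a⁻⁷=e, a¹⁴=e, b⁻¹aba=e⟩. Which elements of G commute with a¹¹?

⟨a¹¹⟩ ⊆ C_G(a¹¹) since powers of a¹¹ commute with a¹¹; so |C_G(a¹¹)| ≥ |⟨a¹¹⟩| = 14.
By orbit–stabilizer, |C_G(a¹¹)| = |G| / |conj. class of a¹¹| = 28 / 2 = 14.
The 14 elements commuting with a¹¹ are {e, a, a², a³, a⁴, a⁵, a⁶, a⁷, a⁸, a⁹, a¹⁰, a¹¹, a¹², a¹³}.

Answer: {e, a, a², a³, a⁴, a⁵, a⁶, a⁷, a⁸, a⁹, a¹⁰, a¹¹, a¹², a¹³}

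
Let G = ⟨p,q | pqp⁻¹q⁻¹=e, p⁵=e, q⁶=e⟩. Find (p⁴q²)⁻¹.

The order of (p⁴q²) is 15 (smallest k with (p⁴q²)ᵏ = e), so (p⁴q²)⁻¹ = (p⁴q²)¹⁴ = pq⁴.
Check: (p⁴q²) · (pq⁴) → (p⁴q²) · p = q²;   (q²) · q⁴ = e, giving e as required.

Answer: pq⁴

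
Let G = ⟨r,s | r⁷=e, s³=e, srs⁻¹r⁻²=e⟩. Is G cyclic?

Every cyclic group is abelian. But r·s = rs while s·r = r²s, so r·s ≠ s·r and G is not abelian. Hence G is not cyclic.

Answer: No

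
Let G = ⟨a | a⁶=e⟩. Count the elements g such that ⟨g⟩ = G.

G is cyclic of order 6. An element generates G iff its order is 6, and a cyclic group of order 6 has exactly φ(6) = 2 such elements.

Answer: 2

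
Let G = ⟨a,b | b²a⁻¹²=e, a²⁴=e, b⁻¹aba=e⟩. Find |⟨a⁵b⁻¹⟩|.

|⟨a⁵b⁻¹⟩| equals the order of a⁵b⁻¹. Compute successive powers until reaching e:
  (a⁵b⁻¹)¹ = a⁵b⁻¹, (a⁵b⁻¹)² = a¹², (a⁵b⁻¹)³ = a⁵b, (a⁵b⁻¹)⁴ = e.
The smallest positive k with (a⁵b⁻¹)ᵏ = e is 4, so |⟨a⁵b⁻¹⟩| = 4.

Answer: 4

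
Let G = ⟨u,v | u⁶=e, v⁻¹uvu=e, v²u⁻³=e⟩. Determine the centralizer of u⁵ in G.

⟨u⁵⟩ ⊆ C_G(u⁵) since powers of u⁵ commute with u⁵; so |C_G(u⁵)| ≥ |⟨u⁵⟩| = 6.
By orbit–stabilizer, |C_G(u⁵)| = |G| / |conj. class of u⁵| = 12 / 2 = 6.
The 6 elements commuting with u⁵ are {e, u, u², u³, u⁴, u⁵}.

Answer: {e, u, u², u³, u⁴, u⁵}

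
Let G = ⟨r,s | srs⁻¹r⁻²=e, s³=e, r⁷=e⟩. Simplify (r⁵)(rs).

Compute (r⁵) · (rs) by multiplying left to right and reducing via the relations at each step:
  (r⁵) · r = r⁶
  (r⁶) · s = r⁶s

Answer: r⁶s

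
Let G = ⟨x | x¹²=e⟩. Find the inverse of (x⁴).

The order of (x⁴) is 3 (smallest k with (x⁴)ᵏ = e), so (x⁴)⁻¹ = (x⁴)² = x⁸.
Check: (x⁴) · (x⁸) → (x⁴) · x⁸ = e, giving e as required.

Answer: x⁸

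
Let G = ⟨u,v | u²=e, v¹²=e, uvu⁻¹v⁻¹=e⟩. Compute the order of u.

Compute successive powers until reaching e:
  u¹ = u, u² = e.
The smallest positive k with uᵏ = e is 2.

Answer: 2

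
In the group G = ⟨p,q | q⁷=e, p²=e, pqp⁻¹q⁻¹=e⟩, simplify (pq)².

Compute successive powers of (pq), reducing at each step:
  (pq)²: (pq) · p = q;   q · q = q²

Answer: q²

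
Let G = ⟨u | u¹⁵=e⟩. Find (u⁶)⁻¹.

The order of (u⁶) is 5 (smallest k with (u⁶)ᵏ = e), so (u⁶)⁻¹ = (u⁶)⁴ = u⁹.
Check: (u⁶) · (u⁹) → (u⁶) · u⁹ = e, giving e as required.

Answer: u⁹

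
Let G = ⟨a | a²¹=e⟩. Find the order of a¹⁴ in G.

Compute successive powers until reaching e:
  (a¹⁴)¹ = a¹⁴, (a¹⁴)² = a⁷, (a¹⁴)³ = e.
The smallest positive k with (a¹⁴)ᵏ = e is 3.

Answer: 3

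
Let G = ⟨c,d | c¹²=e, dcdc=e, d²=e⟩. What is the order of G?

Enumerate words in the generators, reducing via the relations: the distinct elements are
  {c, d, e, cd, c², c³, c⁴, c⁵, c⁶, c⁷, c⁸, c⁹, c²d, c³d, c¹¹, c¹⁰, c⁴d, c⁵d, c⁶d, c⁷d, c⁸d, c⁹d, c¹¹d, c¹⁰d}.
No further products give new elements, so |G| = 24.

Answer: 24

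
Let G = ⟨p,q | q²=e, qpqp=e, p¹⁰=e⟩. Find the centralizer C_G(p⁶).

⟨p⁶⟩ ⊆ C_G(p⁶) since powers of p⁶ commute with p⁶; so |C_G(p⁶)| ≥ |⟨p⁶⟩| = 5.
By orbit–stabilizer, |C_G(p⁶)| = |G| / |conj. class of p⁶| = 20 / 2 = 10.
The 10 elements commuting with p⁶ are {e, p, p², p³, p⁴, p⁵, p⁶, p⁷, p⁸, p⁹}.

Answer: {e, p, p², p³, p⁴, p⁵, p⁶, p⁷, p⁸, p⁹}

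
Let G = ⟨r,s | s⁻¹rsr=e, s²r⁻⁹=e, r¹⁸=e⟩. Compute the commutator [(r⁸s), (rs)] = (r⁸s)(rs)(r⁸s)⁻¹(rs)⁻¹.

[(r⁸s), (rs)] = (r⁸s)·(rs)·(r⁸s)⁻¹·(rs)⁻¹.
  (r⁸s) · (rs) = r¹⁶
  (r¹⁶) · (r⁸s⁻¹) = r⁶s⁻¹
  (r⁶s⁻¹) · (rs⁻¹) = r¹⁴

Answer: r¹⁴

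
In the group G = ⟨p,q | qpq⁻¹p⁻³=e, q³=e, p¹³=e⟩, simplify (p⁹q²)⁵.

Compute successive powers of (p⁹q²), reducing at each step:
  (p⁹q²)²: (p⁹q²) · p⁹ = p¹²q²;   (p¹²q²) · q² = p¹²q
  (p⁹q²)³: (p¹²q) · p⁹ = q;   q · q² = e
  (p⁹q²)⁴: e · p⁹ = p⁹;   (p⁹) · q² = p⁹q²
  (p⁹q²)⁵: (p⁹q²) · p⁹ = p¹²q²;   (p¹²q²) · q² = p¹²q

Answer: p¹²q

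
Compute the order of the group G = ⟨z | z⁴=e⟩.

G is generated by a single element, so G is cyclic. The relator gives z⁴ = e and no smaller power is forced to be e, so the 4 powers {e, z, z², z³} are distinct. Hence |G| = 4.

Answer: 4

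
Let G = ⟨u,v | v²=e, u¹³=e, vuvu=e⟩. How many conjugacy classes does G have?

The conjugacy classes (representative and size) are:
  [e] (size 1), [u¹²] (size 2), [u¹¹] (size 2), [u³] (size 2), [u⁴] (size 2), [u⁸] (size 2), [u⁶] (size 2), [v] (size 13).
Class equation: 1 + 2 + 2 + 2 + 2 + 2 + 2 + 13 = 26 = |G|. So G has 8 conjugacy classes.

Answer: 8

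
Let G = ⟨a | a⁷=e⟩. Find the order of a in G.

Compute successive powers until reaching e:
  a¹ = a, a² = a², a³ = a³, a⁴ = a⁴, a⁵ = a⁵, a⁶ = a⁶, a⁷ = e.
The smallest positive k with aᵏ = e is 7.

Answer: 7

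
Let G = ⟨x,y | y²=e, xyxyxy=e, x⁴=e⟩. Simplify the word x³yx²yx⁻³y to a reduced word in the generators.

Multiply left to right, reducing at each step:
  (x³) · y = x³y
  (x³y) · x² = x³yx²
  (x³yx²) · y = x³yx²y
  (x³yx²y) · x⁻³ = x²yx²y
  (x²yx²y) · y = x²yx²

Answer: x²yx²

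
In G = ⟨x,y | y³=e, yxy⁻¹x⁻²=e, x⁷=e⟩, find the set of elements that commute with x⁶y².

⟨x⁶y²⟩ ⊆ C_G(x⁶y²) since powers of x⁶y² commute with x⁶y²; so |C_G(x⁶y²)| ≥ |⟨x⁶y²⟩| = 3.
By orbit–stabilizer, |C_G(x⁶y²)| = |G| / |conj. class of x⁶y²| = 21 / 7 = 3.
The 3 elements commuting with x⁶y² are {e, x²y, x⁶y²}.

Answer: {e, x²y, x⁶y²}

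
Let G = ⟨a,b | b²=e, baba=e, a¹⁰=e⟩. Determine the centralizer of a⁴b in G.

⟨a⁴b⟩ ⊆ C_G(a⁴b) since powers of a⁴b commute with a⁴b; so |C_G(a⁴b)| ≥ |⟨a⁴b⟩| = 2.
By orbit–stabilizer, |C_G(a⁴b)| = |G| / |conj. class of a⁴b| = 20 / 5 = 4.
The 4 elements commuting with a⁴b are {e, a⁵, a⁹b, a⁴b}.

Answer: {e, a⁵, a⁹b, a⁴b}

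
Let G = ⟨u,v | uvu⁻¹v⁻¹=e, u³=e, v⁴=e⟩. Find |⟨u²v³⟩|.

|⟨u²v³⟩| equals the order of u²v³. Compute successive powers until reaching e:
  (u²v³)¹ = u²v³, (u²v³)² = uv², (u²v³)³ = v, (u²v³)⁴ = u², (u²v³)⁵ = uv³, (u²v³)⁶ = v², (u²v³)⁷ = u²v, (u²v³)⁸ = u, (u²v³)⁹ = v³, (u²v³)¹⁰ = u²v², (u²v³)¹¹ = uv, (u²v³)¹² = e.
The smallest positive k with (u²v³)ᵏ = e is 12, so |⟨u²v³⟩| = 12.

Answer: 12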